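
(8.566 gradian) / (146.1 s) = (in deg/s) 0.05277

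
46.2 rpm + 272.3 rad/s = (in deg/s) 1.588e+04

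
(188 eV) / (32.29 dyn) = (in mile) 5.796e-17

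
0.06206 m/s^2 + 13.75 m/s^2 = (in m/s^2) 13.81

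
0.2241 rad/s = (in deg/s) 12.84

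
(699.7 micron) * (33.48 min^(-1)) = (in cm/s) 0.03904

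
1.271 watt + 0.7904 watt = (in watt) 2.061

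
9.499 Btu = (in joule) 1.002e+04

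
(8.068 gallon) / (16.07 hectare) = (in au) 1.27e-18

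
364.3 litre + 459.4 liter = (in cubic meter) 0.8237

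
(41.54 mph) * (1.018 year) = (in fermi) 5.962e+23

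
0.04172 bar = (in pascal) 4172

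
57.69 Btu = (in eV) 3.799e+23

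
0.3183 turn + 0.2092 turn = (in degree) 189.9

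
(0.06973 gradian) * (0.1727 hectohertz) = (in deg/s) 1.084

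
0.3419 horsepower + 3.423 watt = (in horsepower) 0.3465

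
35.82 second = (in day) 0.0004146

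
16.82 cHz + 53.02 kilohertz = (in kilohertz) 53.02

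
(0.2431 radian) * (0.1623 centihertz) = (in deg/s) 0.02261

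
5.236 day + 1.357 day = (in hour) 158.2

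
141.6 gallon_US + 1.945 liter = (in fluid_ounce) 1.819e+04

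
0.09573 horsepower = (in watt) 71.39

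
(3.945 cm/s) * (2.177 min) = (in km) 0.005153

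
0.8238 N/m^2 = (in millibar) 0.008238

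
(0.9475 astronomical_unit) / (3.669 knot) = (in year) 2381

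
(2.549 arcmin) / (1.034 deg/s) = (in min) 0.0006848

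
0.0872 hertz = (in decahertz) 0.00872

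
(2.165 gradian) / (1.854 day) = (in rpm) 2.027e-06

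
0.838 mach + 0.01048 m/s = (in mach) 0.838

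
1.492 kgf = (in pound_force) 3.289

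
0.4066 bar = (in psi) 5.897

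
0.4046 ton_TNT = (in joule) 1.693e+09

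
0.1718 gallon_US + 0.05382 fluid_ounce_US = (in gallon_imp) 0.1434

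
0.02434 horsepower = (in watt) 18.15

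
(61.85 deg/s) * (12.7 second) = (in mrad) 1.371e+04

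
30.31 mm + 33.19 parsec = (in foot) 3.36e+18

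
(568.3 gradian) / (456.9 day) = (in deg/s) 1.296e-05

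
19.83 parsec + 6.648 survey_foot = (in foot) 2.008e+18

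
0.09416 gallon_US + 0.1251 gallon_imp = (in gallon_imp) 0.2035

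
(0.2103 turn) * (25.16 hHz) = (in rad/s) 3325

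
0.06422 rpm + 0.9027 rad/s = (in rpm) 8.684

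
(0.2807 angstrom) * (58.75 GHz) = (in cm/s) 164.9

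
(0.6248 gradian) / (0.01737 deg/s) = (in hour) 0.008993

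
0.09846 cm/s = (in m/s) 0.0009846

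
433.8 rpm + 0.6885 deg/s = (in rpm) 433.9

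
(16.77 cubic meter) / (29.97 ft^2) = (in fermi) 6.023e+15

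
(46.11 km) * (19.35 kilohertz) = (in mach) 2.62e+06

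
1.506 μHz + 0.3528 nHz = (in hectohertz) 1.506e-08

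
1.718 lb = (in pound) 1.718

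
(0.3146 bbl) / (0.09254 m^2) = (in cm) 54.05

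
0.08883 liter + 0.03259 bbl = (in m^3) 0.00527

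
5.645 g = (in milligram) 5645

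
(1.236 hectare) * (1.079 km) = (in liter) 1.334e+10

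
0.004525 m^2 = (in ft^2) 0.04871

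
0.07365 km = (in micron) 7.365e+07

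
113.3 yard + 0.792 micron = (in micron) 1.036e+08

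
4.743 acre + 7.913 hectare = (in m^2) 9.832e+04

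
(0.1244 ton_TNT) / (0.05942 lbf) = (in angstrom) 1.969e+19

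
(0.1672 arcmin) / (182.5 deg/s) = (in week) 2.525e-11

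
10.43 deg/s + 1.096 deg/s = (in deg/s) 11.53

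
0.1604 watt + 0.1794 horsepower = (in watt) 133.9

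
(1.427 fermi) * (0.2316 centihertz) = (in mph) 7.393e-18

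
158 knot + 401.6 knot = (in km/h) 1036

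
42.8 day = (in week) 6.114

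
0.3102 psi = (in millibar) 21.39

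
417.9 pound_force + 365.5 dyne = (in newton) 1859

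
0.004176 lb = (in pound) 0.004176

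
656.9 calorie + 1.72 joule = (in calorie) 657.3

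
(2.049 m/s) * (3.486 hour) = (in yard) 2.812e+04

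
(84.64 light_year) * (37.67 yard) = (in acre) 6.816e+15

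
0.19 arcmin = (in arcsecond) 11.4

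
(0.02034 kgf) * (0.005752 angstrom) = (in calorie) 2.742e-14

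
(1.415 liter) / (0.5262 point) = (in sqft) 82.05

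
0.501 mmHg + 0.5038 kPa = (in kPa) 0.5706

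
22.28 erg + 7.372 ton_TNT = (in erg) 3.084e+17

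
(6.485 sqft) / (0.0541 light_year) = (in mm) 1.177e-12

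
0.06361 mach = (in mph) 48.45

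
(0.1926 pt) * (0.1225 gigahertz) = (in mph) 1.862e+04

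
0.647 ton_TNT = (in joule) 2.707e+09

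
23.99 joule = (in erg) 2.399e+08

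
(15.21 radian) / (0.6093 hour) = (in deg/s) 0.3973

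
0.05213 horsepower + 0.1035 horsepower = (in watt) 116.1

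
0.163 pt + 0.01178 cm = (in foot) 0.0005751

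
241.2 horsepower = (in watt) 1.799e+05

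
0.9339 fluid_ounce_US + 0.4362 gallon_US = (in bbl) 0.01056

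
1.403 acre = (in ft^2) 6.111e+04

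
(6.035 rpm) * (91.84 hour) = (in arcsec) 4.31e+10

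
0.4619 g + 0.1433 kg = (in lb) 0.3169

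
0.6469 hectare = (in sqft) 6.963e+04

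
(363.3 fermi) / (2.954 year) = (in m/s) 3.9e-21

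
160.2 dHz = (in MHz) 1.602e-05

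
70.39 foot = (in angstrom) 2.145e+11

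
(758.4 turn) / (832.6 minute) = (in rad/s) 0.09539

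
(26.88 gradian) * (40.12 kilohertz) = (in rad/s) 1.694e+04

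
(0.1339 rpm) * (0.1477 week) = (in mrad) 1.253e+06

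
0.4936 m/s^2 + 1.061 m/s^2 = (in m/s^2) 1.555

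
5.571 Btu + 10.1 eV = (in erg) 5.878e+10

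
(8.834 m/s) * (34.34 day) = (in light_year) 2.77e-09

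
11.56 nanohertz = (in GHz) 1.156e-17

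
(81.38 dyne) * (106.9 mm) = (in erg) 870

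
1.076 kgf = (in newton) 10.55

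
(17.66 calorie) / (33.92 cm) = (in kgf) 22.21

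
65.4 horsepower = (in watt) 4.877e+04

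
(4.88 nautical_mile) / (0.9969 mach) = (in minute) 0.4438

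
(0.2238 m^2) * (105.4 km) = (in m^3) 2.359e+04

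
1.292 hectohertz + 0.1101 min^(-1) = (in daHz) 12.92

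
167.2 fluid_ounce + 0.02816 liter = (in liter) 4.973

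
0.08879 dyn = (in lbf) 1.996e-07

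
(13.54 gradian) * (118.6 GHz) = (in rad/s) 2.522e+10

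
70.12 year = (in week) 3656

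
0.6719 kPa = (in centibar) 0.6719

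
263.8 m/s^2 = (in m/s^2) 263.8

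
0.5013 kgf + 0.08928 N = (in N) 5.005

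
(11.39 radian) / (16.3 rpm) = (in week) 1.103e-05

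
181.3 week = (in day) 1269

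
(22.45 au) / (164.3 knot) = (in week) 6.57e+04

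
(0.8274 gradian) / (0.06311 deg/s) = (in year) 3.742e-07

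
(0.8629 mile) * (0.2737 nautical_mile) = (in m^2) 7.039e+05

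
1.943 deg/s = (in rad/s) 0.03391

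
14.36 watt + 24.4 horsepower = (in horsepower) 24.42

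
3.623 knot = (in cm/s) 186.4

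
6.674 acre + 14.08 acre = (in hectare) 8.399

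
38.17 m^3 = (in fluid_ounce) 1.291e+06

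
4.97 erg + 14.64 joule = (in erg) 1.464e+08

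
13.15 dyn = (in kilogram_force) 1.341e-05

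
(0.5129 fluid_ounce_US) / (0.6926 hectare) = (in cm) 2.19e-07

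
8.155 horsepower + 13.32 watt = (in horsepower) 8.173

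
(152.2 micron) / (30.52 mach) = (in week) 2.422e-14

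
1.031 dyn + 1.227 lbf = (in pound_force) 1.227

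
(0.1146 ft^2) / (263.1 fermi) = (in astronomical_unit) 0.2705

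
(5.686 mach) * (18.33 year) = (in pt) 3.172e+15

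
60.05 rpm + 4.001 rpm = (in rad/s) 6.707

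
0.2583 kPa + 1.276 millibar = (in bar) 0.003859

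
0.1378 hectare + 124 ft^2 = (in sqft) 1.496e+04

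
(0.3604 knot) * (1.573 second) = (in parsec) 9.452e-18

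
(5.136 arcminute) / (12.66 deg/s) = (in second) 0.006761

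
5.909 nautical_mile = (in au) 7.315e-08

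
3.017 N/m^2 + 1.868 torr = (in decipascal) 2521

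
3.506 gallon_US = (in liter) 13.27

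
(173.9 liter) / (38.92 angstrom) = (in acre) 1.104e+04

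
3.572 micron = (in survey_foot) 1.172e-05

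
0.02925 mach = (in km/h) 35.85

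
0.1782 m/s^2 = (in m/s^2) 0.1782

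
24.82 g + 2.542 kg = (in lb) 5.659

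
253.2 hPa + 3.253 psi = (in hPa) 477.5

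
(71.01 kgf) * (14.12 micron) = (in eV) 6.137e+16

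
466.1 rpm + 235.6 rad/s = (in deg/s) 1.63e+04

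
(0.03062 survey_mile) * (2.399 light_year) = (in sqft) 1.204e+19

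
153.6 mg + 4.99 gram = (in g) 5.144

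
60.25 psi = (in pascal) 4.154e+05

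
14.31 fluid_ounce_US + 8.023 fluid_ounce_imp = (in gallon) 0.172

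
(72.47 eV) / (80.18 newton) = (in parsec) 4.693e-36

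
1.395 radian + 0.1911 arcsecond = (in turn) 0.222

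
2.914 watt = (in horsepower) 0.003908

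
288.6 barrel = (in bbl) 288.6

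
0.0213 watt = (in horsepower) 2.856e-05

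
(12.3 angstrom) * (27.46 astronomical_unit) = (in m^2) 5053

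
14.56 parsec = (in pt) 1.274e+21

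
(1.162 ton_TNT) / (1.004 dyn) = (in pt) 1.373e+18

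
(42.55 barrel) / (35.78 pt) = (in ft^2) 5769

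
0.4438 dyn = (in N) 4.438e-06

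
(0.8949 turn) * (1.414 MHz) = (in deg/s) 4.555e+08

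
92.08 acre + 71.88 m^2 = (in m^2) 3.727e+05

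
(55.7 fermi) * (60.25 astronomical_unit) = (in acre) 0.0001241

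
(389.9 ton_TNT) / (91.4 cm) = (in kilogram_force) 1.82e+11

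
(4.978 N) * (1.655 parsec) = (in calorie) 6.076e+16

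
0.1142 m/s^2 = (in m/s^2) 0.1142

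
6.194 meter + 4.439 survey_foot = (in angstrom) 7.547e+10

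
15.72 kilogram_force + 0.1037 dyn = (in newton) 154.2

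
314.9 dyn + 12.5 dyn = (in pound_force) 0.000736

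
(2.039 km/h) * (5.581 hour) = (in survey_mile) 7.071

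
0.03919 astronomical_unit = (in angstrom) 5.863e+19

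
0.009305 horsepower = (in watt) 6.939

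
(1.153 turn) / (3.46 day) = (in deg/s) 0.001388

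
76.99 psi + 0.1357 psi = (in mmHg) 3989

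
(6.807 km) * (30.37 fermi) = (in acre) 5.108e-14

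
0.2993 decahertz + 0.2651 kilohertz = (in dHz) 2681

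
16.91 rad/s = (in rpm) 161.5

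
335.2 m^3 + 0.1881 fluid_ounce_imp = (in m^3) 335.2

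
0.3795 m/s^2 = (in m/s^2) 0.3795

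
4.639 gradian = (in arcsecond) 1.503e+04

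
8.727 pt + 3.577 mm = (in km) 6.656e-06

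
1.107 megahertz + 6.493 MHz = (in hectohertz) 7.6e+04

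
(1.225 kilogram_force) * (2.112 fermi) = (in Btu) 2.405e-17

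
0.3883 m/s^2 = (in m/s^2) 0.3883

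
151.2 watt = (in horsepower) 0.2028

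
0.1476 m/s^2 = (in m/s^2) 0.1476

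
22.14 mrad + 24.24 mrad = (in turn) 0.007382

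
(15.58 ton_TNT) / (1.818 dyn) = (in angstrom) 3.586e+25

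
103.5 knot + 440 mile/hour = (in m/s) 249.9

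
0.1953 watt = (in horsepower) 0.0002619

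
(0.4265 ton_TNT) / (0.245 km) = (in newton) 7.284e+06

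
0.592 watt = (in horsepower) 0.0007939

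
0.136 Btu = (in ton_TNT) 3.429e-08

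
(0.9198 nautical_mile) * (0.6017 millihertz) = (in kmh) 3.69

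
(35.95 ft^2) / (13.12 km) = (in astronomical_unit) 1.702e-15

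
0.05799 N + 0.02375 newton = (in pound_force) 0.01838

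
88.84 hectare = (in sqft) 9.563e+06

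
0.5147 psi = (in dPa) 3.549e+04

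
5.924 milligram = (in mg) 5.924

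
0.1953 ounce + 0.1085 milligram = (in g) 5.537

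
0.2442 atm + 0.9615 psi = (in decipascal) 3.137e+05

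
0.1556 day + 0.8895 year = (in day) 324.8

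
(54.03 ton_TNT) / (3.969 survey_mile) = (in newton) 3.539e+07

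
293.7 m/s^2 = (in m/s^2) 293.7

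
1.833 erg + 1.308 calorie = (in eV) 3.416e+19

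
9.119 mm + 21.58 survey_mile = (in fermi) 3.473e+19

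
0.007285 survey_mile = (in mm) 1.172e+04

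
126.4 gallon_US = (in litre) 478.5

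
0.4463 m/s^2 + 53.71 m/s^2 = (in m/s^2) 54.16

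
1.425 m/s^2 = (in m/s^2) 1.425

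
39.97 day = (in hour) 959.3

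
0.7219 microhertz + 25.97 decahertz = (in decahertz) 25.97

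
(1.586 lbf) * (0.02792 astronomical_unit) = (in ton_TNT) 7.043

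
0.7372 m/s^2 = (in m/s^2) 0.7372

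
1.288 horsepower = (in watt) 960.5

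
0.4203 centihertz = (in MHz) 4.203e-09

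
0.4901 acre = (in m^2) 1983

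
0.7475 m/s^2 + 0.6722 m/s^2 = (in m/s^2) 1.42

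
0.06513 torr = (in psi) 0.001259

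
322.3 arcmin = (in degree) 5.372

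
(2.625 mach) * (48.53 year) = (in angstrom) 1.368e+22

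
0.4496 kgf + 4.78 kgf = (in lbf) 11.53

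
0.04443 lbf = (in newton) 0.1976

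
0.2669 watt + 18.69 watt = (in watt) 18.96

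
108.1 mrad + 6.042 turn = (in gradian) 2424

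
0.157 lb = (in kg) 0.07121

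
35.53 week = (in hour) 5969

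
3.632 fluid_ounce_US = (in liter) 0.1074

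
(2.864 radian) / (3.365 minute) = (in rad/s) 0.01419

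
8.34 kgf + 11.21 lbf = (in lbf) 29.6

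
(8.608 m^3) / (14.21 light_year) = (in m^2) 6.403e-17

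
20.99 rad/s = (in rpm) 200.4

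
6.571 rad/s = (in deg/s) 376.5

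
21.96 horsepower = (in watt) 1.638e+04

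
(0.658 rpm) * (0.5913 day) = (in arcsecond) 7.261e+08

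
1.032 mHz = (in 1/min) 0.06192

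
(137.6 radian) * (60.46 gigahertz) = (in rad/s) 8.319e+12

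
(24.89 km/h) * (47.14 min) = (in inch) 7.699e+05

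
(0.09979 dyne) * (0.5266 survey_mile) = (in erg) 8457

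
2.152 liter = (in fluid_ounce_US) 72.77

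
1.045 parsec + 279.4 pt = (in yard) 3.526e+16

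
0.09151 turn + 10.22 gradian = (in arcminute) 2528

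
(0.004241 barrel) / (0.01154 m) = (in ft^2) 0.6289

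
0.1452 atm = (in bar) 0.1471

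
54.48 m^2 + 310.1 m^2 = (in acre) 0.09009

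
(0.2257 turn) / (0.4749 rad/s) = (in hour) 0.0008295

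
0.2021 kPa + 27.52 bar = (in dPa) 2.752e+07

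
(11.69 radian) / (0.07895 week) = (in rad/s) 0.0002448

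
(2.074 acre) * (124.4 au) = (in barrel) 9.824e+17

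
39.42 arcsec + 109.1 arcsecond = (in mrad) 0.72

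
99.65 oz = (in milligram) 2.825e+06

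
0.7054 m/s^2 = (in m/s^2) 0.7054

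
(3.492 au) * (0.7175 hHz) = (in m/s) 3.748e+13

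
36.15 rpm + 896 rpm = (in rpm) 932.1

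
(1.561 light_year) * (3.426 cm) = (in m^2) 5.06e+14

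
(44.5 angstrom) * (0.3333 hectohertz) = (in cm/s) 1.483e-05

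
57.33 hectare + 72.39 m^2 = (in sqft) 6.172e+06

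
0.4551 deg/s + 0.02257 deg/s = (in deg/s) 0.4777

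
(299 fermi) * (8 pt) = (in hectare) 8.438e-20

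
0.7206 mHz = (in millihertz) 0.7206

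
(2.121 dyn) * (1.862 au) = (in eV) 3.688e+25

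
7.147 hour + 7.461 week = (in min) 7.564e+04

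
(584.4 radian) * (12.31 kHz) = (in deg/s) 4.122e+08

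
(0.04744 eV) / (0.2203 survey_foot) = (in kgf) 1.154e-20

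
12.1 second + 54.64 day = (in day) 54.64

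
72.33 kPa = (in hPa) 723.3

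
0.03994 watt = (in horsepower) 5.356e-05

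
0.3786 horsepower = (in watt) 282.3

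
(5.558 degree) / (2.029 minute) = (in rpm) 0.007609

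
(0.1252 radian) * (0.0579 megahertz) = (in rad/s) 7249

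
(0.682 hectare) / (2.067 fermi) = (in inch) 1.299e+20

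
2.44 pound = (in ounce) 39.04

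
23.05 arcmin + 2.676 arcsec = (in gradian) 0.4277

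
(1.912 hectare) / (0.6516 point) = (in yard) 9.096e+07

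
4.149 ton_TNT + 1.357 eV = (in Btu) 1.645e+07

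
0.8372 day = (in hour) 20.09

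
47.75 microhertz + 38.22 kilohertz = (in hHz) 382.2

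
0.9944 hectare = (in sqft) 1.07e+05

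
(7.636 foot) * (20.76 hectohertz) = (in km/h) 1.739e+04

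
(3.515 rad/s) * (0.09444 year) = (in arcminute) 3.599e+10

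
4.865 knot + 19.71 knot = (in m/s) 12.64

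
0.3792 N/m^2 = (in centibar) 0.0003792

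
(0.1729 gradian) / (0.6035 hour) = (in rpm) 1.194e-05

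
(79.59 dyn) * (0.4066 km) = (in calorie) 0.07735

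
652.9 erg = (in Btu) 6.188e-08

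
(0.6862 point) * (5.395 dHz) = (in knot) 0.0002539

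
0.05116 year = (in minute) 2.689e+04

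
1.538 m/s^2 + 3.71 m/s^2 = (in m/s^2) 5.248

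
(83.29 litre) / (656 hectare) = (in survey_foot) 4.166e-08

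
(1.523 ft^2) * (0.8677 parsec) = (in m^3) 3.788e+15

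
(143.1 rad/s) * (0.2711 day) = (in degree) 1.92e+08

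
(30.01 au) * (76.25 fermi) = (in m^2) 0.3423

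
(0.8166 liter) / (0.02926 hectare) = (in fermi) 2.791e+09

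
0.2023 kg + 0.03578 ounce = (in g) 203.3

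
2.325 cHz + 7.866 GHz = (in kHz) 7.866e+06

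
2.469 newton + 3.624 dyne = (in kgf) 0.2518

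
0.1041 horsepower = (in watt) 77.63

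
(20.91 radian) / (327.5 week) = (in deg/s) 6.049e-06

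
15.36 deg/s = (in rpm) 2.56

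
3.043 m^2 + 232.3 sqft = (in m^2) 24.62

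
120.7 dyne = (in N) 0.001207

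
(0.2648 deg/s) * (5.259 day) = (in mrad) 2.1e+06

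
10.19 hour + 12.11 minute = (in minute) 623.5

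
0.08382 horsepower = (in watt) 62.5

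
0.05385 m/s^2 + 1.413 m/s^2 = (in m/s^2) 1.467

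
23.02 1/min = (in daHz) 0.03837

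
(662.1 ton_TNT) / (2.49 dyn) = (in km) 1.113e+14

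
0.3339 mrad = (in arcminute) 1.148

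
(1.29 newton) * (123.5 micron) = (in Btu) 1.51e-07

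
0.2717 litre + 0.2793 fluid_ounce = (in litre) 0.28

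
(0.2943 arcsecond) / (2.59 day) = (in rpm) 6.089e-11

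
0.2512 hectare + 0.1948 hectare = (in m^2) 4460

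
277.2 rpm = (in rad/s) 29.03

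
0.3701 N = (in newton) 0.3701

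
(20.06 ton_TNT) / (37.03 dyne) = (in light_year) 0.02396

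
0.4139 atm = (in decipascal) 4.194e+05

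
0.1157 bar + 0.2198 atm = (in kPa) 33.84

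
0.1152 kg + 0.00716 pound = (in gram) 118.4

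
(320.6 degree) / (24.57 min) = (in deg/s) 0.2175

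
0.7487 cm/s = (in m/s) 0.007487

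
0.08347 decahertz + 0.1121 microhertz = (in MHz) 8.347e-07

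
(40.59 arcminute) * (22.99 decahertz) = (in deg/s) 155.5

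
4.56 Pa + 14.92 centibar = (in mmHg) 111.9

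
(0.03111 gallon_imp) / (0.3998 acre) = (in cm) 8.741e-06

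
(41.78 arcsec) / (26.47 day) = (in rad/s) 8.857e-11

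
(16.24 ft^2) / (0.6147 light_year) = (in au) 1.734e-27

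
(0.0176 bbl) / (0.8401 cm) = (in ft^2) 3.585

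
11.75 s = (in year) 3.726e-07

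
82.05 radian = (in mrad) 8.205e+04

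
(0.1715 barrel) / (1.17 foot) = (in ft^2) 0.823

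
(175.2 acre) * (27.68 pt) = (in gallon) 1.829e+06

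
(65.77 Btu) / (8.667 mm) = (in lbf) 1.8e+06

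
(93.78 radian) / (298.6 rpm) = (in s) 2.999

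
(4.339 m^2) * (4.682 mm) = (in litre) 20.32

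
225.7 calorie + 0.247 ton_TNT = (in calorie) 2.47e+08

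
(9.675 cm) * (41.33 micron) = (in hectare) 3.999e-10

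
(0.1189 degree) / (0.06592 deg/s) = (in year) 5.719e-08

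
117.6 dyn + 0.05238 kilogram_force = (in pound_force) 0.1157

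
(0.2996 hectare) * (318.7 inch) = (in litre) 2.425e+07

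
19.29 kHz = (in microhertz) 1.929e+10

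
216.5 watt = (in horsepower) 0.2903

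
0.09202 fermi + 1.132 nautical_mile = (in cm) 2.096e+05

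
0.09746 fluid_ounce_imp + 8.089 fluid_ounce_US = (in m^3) 0.000242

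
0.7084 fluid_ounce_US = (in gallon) 0.005534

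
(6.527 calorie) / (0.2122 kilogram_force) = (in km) 0.01312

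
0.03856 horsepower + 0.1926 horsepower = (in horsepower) 0.2312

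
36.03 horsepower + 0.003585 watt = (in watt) 2.687e+04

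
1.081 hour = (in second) 3892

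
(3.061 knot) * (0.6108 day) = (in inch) 3.272e+06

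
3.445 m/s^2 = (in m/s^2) 3.445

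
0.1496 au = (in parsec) 7.253e-07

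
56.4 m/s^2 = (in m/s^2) 56.4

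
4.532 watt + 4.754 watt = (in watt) 9.286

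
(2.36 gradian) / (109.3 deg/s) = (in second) 0.01943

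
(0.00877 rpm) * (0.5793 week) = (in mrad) 3.218e+05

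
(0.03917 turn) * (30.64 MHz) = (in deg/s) 4.321e+08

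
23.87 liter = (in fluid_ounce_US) 807.1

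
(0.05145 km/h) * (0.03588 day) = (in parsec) 1.436e-15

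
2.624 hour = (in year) 0.0002995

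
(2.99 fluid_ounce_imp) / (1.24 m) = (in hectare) 6.851e-09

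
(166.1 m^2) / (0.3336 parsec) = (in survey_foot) 5.294e-14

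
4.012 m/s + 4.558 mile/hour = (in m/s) 6.05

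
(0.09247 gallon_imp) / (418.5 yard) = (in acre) 2.714e-10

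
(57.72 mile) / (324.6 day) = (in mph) 0.007409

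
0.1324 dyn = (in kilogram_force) 1.35e-07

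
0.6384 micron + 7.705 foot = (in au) 1.57e-11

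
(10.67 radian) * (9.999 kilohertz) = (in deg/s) 6.113e+06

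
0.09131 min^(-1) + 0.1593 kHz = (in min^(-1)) 9558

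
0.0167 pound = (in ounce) 0.2672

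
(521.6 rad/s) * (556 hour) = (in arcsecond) 2.153e+14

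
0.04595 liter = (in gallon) 0.01214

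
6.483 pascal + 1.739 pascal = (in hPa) 0.08222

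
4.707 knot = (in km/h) 8.717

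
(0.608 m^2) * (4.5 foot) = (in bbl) 5.245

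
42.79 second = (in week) 7.075e-05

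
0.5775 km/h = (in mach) 0.0004711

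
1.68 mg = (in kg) 1.68e-06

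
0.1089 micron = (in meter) 1.089e-07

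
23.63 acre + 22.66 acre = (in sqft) 2.016e+06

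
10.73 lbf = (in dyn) 4.773e+06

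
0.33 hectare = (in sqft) 3.552e+04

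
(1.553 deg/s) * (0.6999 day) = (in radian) 1639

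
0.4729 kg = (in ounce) 16.68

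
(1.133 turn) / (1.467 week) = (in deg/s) 0.0004597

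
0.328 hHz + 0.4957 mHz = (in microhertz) 3.28e+07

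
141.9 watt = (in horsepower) 0.1903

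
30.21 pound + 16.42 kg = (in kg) 30.12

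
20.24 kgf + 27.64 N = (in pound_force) 50.84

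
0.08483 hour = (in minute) 5.09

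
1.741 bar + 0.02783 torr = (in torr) 1306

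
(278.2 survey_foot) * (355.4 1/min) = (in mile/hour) 1124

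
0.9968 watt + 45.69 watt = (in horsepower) 0.06261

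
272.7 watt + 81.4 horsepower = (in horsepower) 81.77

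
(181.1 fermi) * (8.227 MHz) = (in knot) 2.896e-06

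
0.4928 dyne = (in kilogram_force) 5.025e-07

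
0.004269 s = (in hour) 1.186e-06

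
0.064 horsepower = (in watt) 47.72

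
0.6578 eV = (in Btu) 9.989e-23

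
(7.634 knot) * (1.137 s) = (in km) 0.004465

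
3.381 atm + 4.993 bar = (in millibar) 8419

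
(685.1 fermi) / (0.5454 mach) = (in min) 6.149e-17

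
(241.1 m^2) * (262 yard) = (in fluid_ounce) 1.953e+09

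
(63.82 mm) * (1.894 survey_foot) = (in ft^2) 0.3966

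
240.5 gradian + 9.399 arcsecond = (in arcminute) 1.299e+04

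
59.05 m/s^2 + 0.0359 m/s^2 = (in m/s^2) 59.09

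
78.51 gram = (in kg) 0.07851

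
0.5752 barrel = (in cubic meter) 0.09145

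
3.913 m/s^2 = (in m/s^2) 3.913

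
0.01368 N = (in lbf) 0.003075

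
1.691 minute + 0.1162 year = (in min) 6.108e+04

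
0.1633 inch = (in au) 2.773e-14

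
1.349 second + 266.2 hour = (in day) 11.09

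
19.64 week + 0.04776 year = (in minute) 2.231e+05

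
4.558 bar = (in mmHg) 3419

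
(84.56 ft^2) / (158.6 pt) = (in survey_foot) 460.7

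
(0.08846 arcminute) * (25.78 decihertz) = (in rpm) 0.0006335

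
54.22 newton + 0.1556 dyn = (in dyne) 5.422e+06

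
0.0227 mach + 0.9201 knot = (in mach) 0.02409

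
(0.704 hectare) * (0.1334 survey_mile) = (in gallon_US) 3.993e+08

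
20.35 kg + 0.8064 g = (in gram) 2.035e+04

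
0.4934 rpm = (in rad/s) 0.05167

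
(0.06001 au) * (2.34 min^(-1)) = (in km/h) 1.26e+09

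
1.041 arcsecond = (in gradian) 0.0003213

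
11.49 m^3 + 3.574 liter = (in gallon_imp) 2528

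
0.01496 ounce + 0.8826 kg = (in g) 883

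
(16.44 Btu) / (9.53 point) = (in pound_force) 1.16e+06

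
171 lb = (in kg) 77.56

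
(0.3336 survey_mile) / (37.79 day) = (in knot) 0.0003196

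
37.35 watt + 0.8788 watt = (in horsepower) 0.05127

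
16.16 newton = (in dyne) 1.616e+06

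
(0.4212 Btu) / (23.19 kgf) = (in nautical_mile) 0.001055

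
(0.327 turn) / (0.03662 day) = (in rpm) 0.006201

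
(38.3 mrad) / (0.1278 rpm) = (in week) 4.732e-06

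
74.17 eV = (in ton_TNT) 2.84e-27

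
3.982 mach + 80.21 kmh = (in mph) 3083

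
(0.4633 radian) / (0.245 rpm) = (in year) 5.726e-07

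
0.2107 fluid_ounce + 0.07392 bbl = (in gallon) 3.106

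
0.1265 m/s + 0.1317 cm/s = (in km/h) 0.4601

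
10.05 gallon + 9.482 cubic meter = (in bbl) 59.88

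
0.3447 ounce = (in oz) 0.3447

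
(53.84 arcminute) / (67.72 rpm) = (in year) 7.003e-11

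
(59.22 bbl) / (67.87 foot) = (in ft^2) 4.899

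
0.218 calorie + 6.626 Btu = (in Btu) 6.627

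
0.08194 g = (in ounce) 0.00289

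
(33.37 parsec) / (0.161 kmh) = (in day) 2.665e+14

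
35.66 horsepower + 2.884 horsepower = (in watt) 2.874e+04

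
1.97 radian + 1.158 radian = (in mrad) 3128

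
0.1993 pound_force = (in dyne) 8.865e+04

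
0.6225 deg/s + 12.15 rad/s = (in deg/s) 696.8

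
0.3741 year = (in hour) 3277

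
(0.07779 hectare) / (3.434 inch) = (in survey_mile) 5.542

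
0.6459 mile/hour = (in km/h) 1.039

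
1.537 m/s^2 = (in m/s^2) 1.537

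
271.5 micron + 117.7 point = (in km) 4.179e-05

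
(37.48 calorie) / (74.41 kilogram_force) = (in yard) 0.235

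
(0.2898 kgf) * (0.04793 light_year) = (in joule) 1.289e+15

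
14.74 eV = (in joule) 2.362e-18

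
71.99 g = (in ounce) 2.539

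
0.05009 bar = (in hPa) 50.09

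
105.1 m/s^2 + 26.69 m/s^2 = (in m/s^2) 131.8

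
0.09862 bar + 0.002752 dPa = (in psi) 1.43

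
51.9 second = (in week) 8.581e-05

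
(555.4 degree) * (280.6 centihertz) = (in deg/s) 1558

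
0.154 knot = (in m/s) 0.07922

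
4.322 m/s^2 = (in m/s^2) 4.322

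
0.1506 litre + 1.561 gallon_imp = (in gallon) 1.914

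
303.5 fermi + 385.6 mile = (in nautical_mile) 335.1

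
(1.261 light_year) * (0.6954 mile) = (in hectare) 1.335e+15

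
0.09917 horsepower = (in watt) 73.95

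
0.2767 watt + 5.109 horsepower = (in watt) 3810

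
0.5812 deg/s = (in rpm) 0.09687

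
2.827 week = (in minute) 2.85e+04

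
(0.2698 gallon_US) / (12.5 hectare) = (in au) 5.462e-20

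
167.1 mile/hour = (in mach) 0.2194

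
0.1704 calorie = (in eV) 4.45e+18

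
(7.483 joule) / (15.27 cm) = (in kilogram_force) 4.997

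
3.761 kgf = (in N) 36.88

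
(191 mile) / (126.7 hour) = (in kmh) 2.426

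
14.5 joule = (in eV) 9.05e+19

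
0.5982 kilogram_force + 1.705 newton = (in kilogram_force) 0.7721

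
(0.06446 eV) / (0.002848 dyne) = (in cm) 3.626e-11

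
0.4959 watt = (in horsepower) 0.000665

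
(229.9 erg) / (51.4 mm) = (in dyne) 44.73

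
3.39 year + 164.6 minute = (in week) 176.8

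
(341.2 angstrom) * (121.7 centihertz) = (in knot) 8.072e-08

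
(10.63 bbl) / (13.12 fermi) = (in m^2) 1.288e+14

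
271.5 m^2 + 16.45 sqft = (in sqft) 2939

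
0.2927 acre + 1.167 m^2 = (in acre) 0.293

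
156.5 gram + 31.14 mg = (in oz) 5.521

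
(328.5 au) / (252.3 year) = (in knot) 1.201e+04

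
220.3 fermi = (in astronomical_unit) 1.473e-24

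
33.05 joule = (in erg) 3.305e+08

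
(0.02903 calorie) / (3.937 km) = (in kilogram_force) 3.146e-06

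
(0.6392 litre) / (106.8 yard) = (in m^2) 6.545e-06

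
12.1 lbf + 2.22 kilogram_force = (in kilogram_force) 7.708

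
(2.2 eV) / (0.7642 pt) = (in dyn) 1.307e-10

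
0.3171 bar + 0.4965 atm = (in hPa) 820.2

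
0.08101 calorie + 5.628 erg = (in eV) 2.116e+18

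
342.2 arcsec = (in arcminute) 5.703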